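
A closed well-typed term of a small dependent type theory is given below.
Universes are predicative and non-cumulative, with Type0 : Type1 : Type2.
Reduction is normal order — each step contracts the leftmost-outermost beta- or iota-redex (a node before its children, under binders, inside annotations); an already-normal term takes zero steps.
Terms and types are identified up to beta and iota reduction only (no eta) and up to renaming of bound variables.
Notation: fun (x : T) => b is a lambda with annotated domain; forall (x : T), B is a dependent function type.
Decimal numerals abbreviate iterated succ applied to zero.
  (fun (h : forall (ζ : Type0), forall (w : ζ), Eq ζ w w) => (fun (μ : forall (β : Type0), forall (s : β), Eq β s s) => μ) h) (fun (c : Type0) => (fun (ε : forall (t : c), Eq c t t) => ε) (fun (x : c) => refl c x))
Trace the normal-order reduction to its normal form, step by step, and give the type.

normal-order reduction:
  (fun (h : forall (ζ : Type0), forall (w : ζ), Eq ζ w w) => (fun (μ : forall (β : Type0), forall (s : β), Eq β s s) => μ) h) (fun (c : Type0) => (fun (ε : forall (t : c), Eq c t t) => ε) (fun (x : c) => refl c x))
  ~> (fun (h : forall (ζ : Type0), forall (w : ζ), Eq ζ w w) => h) (fun (μ : Type0) => (fun (β : forall (s : μ), Eq μ s s) => β) (fun (c : μ) => refl μ c))
  ~> fun (h : Type0) => (fun (ζ : forall (w : h), Eq h w w) => ζ) (fun (μ : h) => refl h μ)
  ~> fun (h : Type0) => fun (ζ : h) => refl h ζ
inferred type:
  forall (h : Type0), forall (ζ : h), Eq h ζ ζ


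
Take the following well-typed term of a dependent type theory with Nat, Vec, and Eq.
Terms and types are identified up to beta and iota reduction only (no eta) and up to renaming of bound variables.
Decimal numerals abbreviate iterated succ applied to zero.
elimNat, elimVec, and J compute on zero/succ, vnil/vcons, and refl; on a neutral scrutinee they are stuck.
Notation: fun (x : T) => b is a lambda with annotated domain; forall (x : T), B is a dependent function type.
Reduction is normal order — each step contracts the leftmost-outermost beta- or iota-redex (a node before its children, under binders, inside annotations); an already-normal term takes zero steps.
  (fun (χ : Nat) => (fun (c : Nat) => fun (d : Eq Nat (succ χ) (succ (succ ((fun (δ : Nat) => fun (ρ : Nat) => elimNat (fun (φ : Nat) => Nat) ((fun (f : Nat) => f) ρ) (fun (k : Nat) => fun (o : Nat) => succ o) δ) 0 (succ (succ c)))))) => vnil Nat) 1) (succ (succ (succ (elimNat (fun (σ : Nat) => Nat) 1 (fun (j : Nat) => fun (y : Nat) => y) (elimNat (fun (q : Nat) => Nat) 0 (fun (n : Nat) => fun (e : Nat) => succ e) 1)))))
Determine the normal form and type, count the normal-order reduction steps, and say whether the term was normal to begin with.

reduced normal form:
  fun (χ : Eq Nat 5 5) => vnil Nat
inferred type:
  forall (χ : Eq Nat 5 5), Vec Nat 0
steps to reach normal form (normal order): 14
term was already normal: no
first redex: a beta-redex


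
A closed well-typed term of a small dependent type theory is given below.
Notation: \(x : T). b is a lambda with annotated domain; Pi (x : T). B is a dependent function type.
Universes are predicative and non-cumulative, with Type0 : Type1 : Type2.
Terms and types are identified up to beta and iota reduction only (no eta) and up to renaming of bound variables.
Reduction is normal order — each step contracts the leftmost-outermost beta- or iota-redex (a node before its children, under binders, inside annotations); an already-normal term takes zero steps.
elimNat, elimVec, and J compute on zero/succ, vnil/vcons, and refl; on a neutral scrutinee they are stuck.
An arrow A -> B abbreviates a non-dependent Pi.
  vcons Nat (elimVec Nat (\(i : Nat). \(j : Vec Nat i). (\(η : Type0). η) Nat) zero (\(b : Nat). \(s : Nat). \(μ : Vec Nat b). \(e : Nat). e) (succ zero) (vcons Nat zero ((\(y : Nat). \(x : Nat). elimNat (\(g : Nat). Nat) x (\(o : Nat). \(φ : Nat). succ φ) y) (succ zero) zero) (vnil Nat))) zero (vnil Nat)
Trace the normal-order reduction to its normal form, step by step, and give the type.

reduction (normal order):
  vcons Nat (elimVec Nat (\(i : Nat). \(j : Vec Nat i). (\(η : Type0). η) Nat) zero (\(b : Nat). \(s : Nat). \(μ : Vec Nat b). \(e : Nat). e) (succ zero) (vcons Nat zero ((\(y : Nat). \(x : Nat). elimNat (\(g : Nat). Nat) x (\(o : Nat). \(φ : Nat). succ φ) y) (succ zero) zero) (vnil Nat))) zero (vnil Nat)
  ~> vcons Nat ((\(i : Nat). \(j : Nat). \(η : Vec Nat i). \(b : Nat). b) zero ((\(s : Nat). \(μ : Nat). elimNat (\(e : Nat). Nat) μ (\(y : Nat). \(x : Nat). succ x) s) (succ zero) zero) (vnil Nat) (elimVec Nat (\(g : Nat). \(o : Vec Nat g). (\(φ : Type0). φ) Nat) zero (\(θ : Nat). \(α : Nat). \(p : Vec Nat θ). \(δ : Nat). δ) zero (vnil Nat))) zero (vnil Nat)
  ~> vcons Nat ((\(i : Nat). \(j : Vec Nat zero). \(η : Nat). η) ((\(b : Nat). \(s : Nat). elimNat (\(μ : Nat). Nat) s (\(e : Nat). \(y : Nat). succ y) b) (succ zero) zero) (vnil Nat) (elimVec Nat (\(x : Nat). \(g : Vec Nat x). (\(o : Type0). o) Nat) zero (\(φ : Nat). \(θ : Nat). \(α : Vec Nat φ). \(p : Nat). p) zero (vnil Nat))) zero (vnil Nat)
  ~> vcons Nat ((\(i : Vec Nat zero). \(j : Nat). j) (vnil Nat) (elimVec Nat (\(η : Nat). \(b : Vec Nat η). (\(s : Type0). s) Nat) zero (\(μ : Nat). \(e : Nat). \(y : Vec Nat μ). \(x : Nat). x) zero (vnil Nat))) zero (vnil Nat)
  ~> vcons Nat ((\(i : Nat). i) (elimVec Nat (\(j : Nat). \(η : Vec Nat j). (\(b : Type0). b) Nat) zero (\(s : Nat). \(μ : Nat). \(e : Vec Nat s). \(y : Nat). y) zero (vnil Nat))) zero (vnil Nat)
  ~> vcons Nat (elimVec Nat (\(i : Nat). \(j : Vec Nat i). (\(η : Type0). η) Nat) zero (\(b : Nat). \(s : Nat). \(μ : Vec Nat b). \(e : Nat). e) zero (vnil Nat)) zero (vnil Nat)
  ~> vcons Nat zero zero (vnil Nat)
the term's type:
  Vec Nat (succ zero)


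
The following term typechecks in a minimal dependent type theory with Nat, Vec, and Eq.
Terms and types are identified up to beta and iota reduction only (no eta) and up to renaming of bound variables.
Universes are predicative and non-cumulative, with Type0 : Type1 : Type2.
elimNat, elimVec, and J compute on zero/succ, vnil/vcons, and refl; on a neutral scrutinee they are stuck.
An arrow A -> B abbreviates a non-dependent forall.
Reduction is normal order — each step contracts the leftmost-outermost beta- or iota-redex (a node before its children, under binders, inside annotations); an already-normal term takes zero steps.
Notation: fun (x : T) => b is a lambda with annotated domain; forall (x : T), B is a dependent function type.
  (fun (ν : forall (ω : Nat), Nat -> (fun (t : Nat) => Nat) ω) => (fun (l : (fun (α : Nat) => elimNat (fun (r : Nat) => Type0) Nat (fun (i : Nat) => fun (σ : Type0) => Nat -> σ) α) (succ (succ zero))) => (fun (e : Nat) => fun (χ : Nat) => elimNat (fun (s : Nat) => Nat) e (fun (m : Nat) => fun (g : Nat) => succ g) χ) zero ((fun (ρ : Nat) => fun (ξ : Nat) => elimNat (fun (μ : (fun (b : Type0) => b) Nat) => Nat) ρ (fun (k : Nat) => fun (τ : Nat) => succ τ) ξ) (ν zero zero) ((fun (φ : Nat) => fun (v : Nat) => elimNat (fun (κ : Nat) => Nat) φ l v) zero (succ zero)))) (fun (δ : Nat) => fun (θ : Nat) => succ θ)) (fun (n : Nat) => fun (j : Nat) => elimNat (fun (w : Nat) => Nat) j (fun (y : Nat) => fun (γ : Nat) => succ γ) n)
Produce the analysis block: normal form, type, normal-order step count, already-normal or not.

normal form:
  succ zero
type:
  Nat
normal-order step count: 24
term was already normal: no
first contracted redex: a beta-redex


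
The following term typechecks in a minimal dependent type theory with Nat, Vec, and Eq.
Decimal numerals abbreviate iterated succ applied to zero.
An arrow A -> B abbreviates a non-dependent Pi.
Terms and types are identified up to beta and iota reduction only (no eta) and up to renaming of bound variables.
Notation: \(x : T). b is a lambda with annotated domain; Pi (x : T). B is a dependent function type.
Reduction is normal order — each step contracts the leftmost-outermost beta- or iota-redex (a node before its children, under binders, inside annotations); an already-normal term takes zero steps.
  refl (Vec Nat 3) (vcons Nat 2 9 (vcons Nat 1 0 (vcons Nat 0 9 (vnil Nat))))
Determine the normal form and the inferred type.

reduced normal form:
  refl (Vec Nat 3) (vcons Nat 2 9 (vcons Nat 1 0 (vcons Nat 0 9 (vnil Nat))))
the term's type:
  Eq (Vec Nat 3) (vcons Nat 2 9 (vcons Nat 1 0 (vcons Nat 0 9 (vnil Nat)))) (vcons Nat 2 9 (vcons Nat 1 0 (vcons Nat 0 9 (vnil Nat))))
observation: the term is already in normal form.


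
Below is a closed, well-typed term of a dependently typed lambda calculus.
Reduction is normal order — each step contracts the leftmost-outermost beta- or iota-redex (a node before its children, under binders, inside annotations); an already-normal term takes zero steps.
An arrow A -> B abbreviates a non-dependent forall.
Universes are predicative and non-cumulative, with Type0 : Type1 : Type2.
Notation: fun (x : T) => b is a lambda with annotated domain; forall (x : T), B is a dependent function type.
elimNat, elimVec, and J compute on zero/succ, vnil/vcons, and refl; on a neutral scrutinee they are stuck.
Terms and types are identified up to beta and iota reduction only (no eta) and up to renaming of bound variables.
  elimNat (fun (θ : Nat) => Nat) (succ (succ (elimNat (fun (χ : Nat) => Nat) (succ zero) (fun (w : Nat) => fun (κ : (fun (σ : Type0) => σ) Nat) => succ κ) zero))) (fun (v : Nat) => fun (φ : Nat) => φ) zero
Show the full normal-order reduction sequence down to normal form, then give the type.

normal-order reduction sequence:
  elimNat (fun (θ : Nat) => Nat) (succ (succ (elimNat (fun (χ : Nat) => Nat) (succ zero) (fun (w : Nat) => fun (κ : (fun (σ : Type0) => σ) Nat) => succ κ) zero))) (fun (v : Nat) => fun (φ : Nat) => φ) zero
  ~> succ (succ (elimNat (fun (θ : Nat) => Nat) (succ zero) (fun (χ : Nat) => fun (w : (fun (κ : Type0) => κ) Nat) => succ w) zero))
  ~> succ (succ (succ zero))
the term's type:
  Nat


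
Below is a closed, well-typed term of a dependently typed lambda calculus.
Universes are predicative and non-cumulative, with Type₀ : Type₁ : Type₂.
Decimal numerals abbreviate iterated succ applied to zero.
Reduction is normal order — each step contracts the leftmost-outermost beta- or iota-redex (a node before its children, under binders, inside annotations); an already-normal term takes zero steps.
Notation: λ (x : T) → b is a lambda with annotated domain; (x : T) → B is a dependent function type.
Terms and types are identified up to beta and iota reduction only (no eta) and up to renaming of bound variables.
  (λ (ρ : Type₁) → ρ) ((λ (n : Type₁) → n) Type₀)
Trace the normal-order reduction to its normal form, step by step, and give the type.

normal-order reduction:
  (λ (ρ : Type₁) → ρ) ((λ (n : Type₁) → n) Type₀)
  ~> (λ (ρ : Type₁) → ρ) Type₀
  ~> Type₀
the term's type:
  Type₁


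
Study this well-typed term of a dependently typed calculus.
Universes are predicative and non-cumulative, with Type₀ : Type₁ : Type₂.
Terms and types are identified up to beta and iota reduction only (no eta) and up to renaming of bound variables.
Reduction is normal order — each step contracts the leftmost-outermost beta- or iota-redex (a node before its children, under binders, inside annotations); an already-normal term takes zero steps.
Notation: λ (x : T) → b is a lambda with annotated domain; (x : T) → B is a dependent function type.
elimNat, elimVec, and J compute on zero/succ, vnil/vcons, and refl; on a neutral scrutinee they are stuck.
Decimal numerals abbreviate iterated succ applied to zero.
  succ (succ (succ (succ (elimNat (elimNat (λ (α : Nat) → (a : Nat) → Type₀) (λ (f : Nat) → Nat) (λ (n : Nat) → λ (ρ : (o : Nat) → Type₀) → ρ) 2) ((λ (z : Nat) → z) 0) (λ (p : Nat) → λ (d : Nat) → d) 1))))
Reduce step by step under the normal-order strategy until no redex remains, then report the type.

reduction (normal order):
  succ (succ (succ (succ (elimNat (elimNat (λ (α : Nat) → (a : Nat) → Type₀) (λ (f : Nat) → Nat) (λ (n : Nat) → λ (ρ : (o : Nat) → Type₀) → ρ) 2) ((λ (z : Nat) → z) 0) (λ (p : Nat) → λ (d : Nat) → d) 1))))
  ~> succ (succ (succ (succ ((λ (α : Nat) → λ (a : Nat) → a) 0 (elimNat (elimNat (λ (f : Nat) → (n : Nat) → Type₀) (λ (ρ : Nat) → Nat) (λ (o : Nat) → λ (z : (p : Nat) → Type₀) → z) 2) ((λ (d : Nat) → d) 0) (λ (ν : Nat) → λ (t : Nat) → t) 0)))))
  ~> succ (succ (succ (succ ((λ (α : Nat) → α) (elimNat (elimNat (λ (a : Nat) → (f : Nat) → Type₀) (λ (n : Nat) → Nat) (λ (ρ : Nat) → λ (o : (z : Nat) → Type₀) → o) 2) ((λ (p : Nat) → p) 0) (λ (d : Nat) → λ (ν : Nat) → ν) 0)))))
  ~> succ (succ (succ (succ (elimNat (elimNat (λ (α : Nat) → (a : Nat) → Type₀) (λ (f : Nat) → Nat) (λ (n : Nat) → λ (ρ : (o : Nat) → Type₀) → ρ) 2) ((λ (z : Nat) → z) 0) (λ (p : Nat) → λ (d : Nat) → d) 0))))
  ~> succ (succ (succ (succ ((λ (α : Nat) → α) 0))))
  ~> 4
the term's type:
  Nat


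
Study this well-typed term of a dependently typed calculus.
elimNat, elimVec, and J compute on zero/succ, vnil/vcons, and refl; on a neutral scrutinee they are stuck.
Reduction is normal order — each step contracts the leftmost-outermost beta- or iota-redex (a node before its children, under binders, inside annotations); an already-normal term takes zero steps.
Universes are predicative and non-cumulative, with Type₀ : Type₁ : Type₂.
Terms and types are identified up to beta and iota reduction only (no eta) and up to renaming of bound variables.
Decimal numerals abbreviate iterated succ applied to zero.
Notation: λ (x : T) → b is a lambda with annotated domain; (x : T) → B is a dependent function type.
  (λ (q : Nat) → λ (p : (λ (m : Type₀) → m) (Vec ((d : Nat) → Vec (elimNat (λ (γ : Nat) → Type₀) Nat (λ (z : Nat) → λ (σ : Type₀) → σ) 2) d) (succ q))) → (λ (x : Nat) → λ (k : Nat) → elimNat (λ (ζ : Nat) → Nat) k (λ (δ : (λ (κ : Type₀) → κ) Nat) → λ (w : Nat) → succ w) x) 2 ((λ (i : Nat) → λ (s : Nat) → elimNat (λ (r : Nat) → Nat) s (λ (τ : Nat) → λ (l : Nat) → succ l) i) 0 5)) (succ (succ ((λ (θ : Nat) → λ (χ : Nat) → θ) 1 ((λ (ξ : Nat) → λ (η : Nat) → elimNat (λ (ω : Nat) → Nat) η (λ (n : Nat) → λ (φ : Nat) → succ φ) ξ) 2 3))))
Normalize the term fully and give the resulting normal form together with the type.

reduced normal form:
  λ (q : Vec ((p : Nat) → Vec Nat p) 4) → 7
type:
  (q : Vec ((p : Nat) → Vec Nat p) 4) → Nat


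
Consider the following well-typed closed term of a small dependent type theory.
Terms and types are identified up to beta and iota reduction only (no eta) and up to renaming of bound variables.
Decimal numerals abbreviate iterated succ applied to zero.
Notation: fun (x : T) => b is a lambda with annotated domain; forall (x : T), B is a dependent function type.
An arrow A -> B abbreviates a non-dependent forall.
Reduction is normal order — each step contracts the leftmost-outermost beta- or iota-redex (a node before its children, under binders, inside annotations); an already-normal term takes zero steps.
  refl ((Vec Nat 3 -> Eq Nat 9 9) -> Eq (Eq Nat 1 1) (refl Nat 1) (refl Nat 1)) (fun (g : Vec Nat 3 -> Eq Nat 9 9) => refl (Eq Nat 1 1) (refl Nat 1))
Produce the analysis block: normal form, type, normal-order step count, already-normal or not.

reduced normal form:
  refl ((Vec Nat 3 -> Eq Nat 9 9) -> Eq (Eq Nat 1 1) (refl Nat 1) (refl Nat 1)) (fun (g : Vec Nat 3 -> Eq Nat 9 9) => refl (Eq Nat 1 1) (refl Nat 1))
inferred type:
  Eq ((Vec Nat 3 -> Eq Nat 9 9) -> Eq (Eq Nat 1 1) (refl Nat 1) (refl Nat 1)) (fun (g : Vec Nat 3 -> Eq Nat 9 9) => refl (Eq Nat 1 1) (refl Nat 1)) (fun (f : Vec Nat 3 -> Eq Nat 9 9) => refl (Eq Nat 1 1) (refl Nat 1))
reduction steps (normal order): 0
term was already normal: yes


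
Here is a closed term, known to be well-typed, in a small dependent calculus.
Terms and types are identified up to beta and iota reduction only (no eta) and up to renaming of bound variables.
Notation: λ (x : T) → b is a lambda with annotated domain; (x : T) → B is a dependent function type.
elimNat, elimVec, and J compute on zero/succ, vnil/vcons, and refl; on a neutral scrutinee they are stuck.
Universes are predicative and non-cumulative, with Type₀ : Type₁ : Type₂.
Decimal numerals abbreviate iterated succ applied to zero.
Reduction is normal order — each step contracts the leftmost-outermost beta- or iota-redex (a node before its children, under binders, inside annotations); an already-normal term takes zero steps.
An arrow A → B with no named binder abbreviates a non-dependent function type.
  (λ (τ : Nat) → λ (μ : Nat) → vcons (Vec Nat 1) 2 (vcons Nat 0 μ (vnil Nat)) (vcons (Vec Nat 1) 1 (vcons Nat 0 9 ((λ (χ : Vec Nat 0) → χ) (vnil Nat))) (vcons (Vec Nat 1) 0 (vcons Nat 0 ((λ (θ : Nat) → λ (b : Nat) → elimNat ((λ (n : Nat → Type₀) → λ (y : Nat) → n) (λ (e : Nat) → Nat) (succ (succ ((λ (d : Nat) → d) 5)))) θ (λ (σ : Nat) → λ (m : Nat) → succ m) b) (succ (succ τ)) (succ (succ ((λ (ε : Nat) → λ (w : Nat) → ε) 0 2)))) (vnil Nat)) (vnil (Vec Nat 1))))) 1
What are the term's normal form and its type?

resulting normal form:
  λ (τ : Nat) → vcons (Vec Nat 1) 2 (vcons Nat 0 τ (vnil Nat)) (vcons (Vec Nat 1) 1 (vcons Nat 0 9 (vnil Nat)) (vcons (Vec Nat 1) 0 (vcons Nat 0 5 (vnil Nat)) (vnil (Vec Nat 1))))
inferred type:
  Nat → Vec (Vec Nat 1) 3
observation: normalization takes exactly 15 steps under the normal-order strategy.


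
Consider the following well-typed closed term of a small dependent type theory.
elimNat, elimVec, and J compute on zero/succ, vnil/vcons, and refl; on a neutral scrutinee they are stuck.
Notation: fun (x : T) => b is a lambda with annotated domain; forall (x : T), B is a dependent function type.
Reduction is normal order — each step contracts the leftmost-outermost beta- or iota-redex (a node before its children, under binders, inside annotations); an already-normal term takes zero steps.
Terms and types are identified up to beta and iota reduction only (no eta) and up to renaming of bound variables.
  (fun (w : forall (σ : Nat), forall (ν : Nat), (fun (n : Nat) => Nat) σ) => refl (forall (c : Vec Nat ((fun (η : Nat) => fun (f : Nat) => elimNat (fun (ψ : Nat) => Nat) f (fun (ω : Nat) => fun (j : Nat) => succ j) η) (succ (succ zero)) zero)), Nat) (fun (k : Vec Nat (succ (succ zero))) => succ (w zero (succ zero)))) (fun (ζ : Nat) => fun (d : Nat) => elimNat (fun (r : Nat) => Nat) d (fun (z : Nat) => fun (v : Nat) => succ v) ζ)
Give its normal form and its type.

reduced normal form:
  refl (forall (w : Vec Nat (succ (succ zero))), Nat) (fun (σ : Vec Nat (succ (succ zero))) => succ (succ zero))
the term's type:
  Eq (forall (w : Vec Nat (succ (succ zero))), Nat) (fun (σ : Vec Nat (succ (succ zero))) => succ (succ zero)) (fun (ν : Vec Nat (succ (succ zero))) => succ (succ zero))


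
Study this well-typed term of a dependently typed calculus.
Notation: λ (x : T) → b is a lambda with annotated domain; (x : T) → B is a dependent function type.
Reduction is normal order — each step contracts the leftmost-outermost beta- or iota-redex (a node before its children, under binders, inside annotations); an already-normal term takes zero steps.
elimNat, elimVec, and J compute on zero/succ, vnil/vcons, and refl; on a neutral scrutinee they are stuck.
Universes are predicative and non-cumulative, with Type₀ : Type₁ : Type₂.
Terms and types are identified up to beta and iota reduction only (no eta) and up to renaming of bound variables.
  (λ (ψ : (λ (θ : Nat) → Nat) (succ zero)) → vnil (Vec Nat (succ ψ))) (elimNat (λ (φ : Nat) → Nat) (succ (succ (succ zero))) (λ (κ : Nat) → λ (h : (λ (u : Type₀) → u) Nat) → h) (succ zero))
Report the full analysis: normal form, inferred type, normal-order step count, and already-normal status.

resulting normal form:
  vnil (Vec Nat (succ (succ (succ (succ zero)))))
inferred type:
  Vec (Vec Nat (succ (succ (succ (succ zero))))) zero
reduction steps (normal order): 5
term was already normal: no
first contracted redex: a beta-redex


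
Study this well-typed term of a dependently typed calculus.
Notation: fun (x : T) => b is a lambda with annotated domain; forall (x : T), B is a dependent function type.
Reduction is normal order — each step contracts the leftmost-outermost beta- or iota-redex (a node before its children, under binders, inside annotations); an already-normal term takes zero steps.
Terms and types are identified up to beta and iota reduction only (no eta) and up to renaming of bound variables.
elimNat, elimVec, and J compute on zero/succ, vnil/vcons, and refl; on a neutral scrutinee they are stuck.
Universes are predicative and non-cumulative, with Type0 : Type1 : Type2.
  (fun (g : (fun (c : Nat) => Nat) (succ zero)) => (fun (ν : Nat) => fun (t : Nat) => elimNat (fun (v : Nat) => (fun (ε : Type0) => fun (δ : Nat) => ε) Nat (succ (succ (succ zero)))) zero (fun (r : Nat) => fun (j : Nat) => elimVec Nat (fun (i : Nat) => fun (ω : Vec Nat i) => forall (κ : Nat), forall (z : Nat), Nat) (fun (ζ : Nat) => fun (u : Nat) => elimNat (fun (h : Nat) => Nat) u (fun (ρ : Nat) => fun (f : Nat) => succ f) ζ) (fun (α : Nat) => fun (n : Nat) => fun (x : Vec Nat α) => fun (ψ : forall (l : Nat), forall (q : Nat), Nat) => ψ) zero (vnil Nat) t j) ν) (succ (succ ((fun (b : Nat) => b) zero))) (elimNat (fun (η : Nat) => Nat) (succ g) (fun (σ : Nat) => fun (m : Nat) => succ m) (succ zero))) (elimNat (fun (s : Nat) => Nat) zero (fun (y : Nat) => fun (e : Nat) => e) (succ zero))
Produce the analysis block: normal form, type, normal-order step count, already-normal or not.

reduced normal form:
  succ (succ (succ (succ zero)))
the term's type:
  Nat
reduction steps (normal order): 67
already normal: no
first redex: a beta-redex


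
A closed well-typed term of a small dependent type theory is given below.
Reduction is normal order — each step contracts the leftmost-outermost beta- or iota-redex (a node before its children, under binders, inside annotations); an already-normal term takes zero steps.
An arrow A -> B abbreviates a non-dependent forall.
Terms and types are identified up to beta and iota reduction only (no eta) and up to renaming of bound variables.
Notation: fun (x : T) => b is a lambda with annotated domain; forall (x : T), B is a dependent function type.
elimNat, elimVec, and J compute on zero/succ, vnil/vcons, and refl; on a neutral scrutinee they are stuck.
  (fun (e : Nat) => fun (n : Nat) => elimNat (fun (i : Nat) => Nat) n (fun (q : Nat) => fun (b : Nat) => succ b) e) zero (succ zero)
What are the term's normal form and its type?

resulting normal form:
  succ zero
type:
  Nat
observation: 3 normal-order steps separate the term from its normal form.


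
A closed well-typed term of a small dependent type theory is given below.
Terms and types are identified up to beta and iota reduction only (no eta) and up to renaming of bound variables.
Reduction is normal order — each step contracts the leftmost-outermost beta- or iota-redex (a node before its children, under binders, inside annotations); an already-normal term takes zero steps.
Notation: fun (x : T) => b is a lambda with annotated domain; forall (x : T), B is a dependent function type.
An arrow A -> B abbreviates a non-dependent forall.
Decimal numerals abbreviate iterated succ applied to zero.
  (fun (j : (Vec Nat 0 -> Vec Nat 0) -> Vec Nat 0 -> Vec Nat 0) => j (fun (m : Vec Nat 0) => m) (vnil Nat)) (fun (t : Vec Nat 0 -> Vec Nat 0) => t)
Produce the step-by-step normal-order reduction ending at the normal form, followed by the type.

normal-order reduction:
  (fun (j : (Vec Nat 0 -> Vec Nat 0) -> Vec Nat 0 -> Vec Nat 0) => j (fun (m : Vec Nat 0) => m) (vnil Nat)) (fun (t : Vec Nat 0 -> Vec Nat 0) => t)
  ~> (fun (j : Vec Nat 0 -> Vec Nat 0) => j) (fun (m : Vec Nat 0) => m) (vnil Nat)
  ~> (fun (j : Vec Nat 0) => j) (vnil Nat)
  ~> vnil Nat
inferred type:
  Vec Nat 0


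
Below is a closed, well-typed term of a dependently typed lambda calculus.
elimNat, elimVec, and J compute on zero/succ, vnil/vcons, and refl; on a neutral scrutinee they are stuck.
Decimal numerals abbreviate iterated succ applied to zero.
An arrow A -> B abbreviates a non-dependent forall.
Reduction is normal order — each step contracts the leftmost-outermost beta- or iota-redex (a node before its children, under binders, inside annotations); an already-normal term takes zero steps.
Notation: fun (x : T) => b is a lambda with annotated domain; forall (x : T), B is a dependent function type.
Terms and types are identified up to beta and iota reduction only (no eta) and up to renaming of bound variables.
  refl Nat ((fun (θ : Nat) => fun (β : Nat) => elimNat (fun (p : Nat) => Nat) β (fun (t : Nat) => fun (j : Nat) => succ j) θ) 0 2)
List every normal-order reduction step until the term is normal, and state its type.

normal-order reduction:
  refl Nat ((fun (θ : Nat) => fun (β : Nat) => elimNat (fun (p : Nat) => Nat) β (fun (t : Nat) => fun (j : Nat) => succ j) θ) 0 2)
  ~> refl Nat ((fun (θ : Nat) => elimNat (fun (β : Nat) => Nat) θ (fun (p : Nat) => fun (t : Nat) => succ t) 0) 2)
  ~> refl Nat (elimNat (fun (θ : Nat) => Nat) 2 (fun (β : Nat) => fun (p : Nat) => succ p) 0)
  ~> refl Nat 2
inferred type:
  Eq Nat 2 2


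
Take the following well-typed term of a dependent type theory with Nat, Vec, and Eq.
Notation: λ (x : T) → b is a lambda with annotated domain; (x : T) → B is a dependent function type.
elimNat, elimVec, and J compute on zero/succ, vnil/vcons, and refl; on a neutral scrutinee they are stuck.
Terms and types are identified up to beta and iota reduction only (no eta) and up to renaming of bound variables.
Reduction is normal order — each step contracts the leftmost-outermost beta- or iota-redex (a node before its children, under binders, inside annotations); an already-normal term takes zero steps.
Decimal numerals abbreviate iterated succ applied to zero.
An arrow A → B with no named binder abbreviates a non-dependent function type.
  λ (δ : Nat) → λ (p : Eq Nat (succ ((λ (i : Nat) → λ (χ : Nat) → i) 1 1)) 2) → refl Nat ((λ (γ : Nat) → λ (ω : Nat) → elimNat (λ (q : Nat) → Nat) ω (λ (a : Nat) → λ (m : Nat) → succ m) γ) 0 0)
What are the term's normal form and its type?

resulting normal form:
  λ (δ : Nat) → λ (p : Eq Nat 2 2) → refl Nat 0
type:
  Nat → Eq Nat 2 2 → Eq Nat 0 0


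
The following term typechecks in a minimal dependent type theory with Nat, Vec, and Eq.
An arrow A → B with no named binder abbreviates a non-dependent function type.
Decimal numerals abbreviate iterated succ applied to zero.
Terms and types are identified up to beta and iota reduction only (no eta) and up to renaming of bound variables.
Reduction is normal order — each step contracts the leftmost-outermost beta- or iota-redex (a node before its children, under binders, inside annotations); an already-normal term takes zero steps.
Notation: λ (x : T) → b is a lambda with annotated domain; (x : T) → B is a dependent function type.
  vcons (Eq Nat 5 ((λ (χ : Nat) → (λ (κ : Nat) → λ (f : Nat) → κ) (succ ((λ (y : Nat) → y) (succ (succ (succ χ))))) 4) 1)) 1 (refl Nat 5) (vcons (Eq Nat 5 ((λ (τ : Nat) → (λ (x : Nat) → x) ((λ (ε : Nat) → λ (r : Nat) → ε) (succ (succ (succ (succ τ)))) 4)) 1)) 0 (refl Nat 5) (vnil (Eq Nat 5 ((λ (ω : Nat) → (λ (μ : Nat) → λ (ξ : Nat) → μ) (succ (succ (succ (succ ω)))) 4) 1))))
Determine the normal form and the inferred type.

normal form:
  vcons (Eq Nat 5 5) 1 (refl Nat 5) (vcons (Eq Nat 5 5) 0 (refl Nat 5) (vnil (Eq Nat 5 5)))
the term's type:
  Vec (Eq Nat 5 5) 2
observation: reduction starts at a beta-redex, and 11 normal-order steps reach the normal form.


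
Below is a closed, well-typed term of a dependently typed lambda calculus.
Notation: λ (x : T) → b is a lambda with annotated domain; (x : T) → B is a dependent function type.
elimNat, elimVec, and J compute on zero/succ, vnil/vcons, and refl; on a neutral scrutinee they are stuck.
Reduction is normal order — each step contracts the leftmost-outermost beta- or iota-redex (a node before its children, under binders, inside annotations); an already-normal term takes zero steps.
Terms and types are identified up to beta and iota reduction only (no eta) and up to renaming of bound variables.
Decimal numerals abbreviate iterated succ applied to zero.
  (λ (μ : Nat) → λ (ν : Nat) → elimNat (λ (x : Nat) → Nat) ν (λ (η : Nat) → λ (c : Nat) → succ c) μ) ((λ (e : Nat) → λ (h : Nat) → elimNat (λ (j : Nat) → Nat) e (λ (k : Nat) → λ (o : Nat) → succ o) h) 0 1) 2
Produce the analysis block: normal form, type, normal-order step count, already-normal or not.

reduced normal form:
  3
inferred type:
  Nat
steps to reach normal form (normal order): 12
already normal: no
first redex: a beta-redex


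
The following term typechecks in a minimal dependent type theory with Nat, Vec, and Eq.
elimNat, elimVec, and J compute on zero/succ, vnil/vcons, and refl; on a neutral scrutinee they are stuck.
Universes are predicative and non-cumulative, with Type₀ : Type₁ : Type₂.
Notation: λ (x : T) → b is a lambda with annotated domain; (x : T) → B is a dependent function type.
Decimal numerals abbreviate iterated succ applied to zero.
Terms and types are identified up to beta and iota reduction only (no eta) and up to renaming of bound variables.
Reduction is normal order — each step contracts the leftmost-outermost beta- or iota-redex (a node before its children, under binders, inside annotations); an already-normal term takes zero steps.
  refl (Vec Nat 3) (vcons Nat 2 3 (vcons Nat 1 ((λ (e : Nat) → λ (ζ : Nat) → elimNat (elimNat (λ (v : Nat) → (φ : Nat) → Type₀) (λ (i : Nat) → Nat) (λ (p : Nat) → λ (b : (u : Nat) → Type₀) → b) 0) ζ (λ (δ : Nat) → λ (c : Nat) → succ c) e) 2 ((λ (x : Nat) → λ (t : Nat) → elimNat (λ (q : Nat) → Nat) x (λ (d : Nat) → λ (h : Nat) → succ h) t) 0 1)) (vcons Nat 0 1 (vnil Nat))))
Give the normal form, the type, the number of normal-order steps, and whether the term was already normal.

reduced normal form:
  refl (Vec Nat 3) (vcons Nat 2 3 (vcons Nat 1 3 (vcons Nat 0 1 (vnil Nat))))
inferred type:
  Eq (Vec Nat 3) (vcons Nat 2 3 (vcons Nat 1 3 (vcons Nat 0 1 (vnil Nat)))) (vcons Nat 2 3 (vcons Nat 1 3 (vcons Nat 0 1 (vnil Nat))))
steps to reach normal form (normal order): 15
started in normal form: no
first redex: a beta-redex


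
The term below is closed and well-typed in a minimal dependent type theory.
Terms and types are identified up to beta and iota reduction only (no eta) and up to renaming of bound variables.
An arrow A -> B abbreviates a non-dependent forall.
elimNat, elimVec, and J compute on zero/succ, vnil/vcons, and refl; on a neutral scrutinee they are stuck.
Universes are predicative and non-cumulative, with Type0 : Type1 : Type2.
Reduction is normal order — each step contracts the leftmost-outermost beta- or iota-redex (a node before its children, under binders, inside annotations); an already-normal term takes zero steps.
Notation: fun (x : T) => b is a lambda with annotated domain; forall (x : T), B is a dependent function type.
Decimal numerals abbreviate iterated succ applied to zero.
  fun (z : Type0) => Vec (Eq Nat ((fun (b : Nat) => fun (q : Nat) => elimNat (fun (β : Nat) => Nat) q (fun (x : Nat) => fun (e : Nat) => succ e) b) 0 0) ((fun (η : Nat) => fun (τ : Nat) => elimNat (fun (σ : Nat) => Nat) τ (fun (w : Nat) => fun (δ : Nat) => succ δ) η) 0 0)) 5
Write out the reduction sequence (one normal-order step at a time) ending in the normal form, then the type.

reduction (normal order):
  fun (z : Type0) => Vec (Eq Nat ((fun (b : Nat) => fun (q : Nat) => elimNat (fun (β : Nat) => Nat) q (fun (x : Nat) => fun (e : Nat) => succ e) b) 0 0) ((fun (η : Nat) => fun (τ : Nat) => elimNat (fun (σ : Nat) => Nat) τ (fun (w : Nat) => fun (δ : Nat) => succ δ) η) 0 0)) 5
  ~> fun (z : Type0) => Vec (Eq Nat ((fun (b : Nat) => elimNat (fun (q : Nat) => Nat) b (fun (β : Nat) => fun (x : Nat) => succ x) 0) 0) ((fun (e : Nat) => fun (η : Nat) => elimNat (fun (τ : Nat) => Nat) η (fun (σ : Nat) => fun (w : Nat) => succ w) e) 0 0)) 5
  ~> fun (z : Type0) => Vec (Eq Nat (elimNat (fun (b : Nat) => Nat) 0 (fun (q : Nat) => fun (β : Nat) => succ β) 0) ((fun (x : Nat) => fun (e : Nat) => elimNat (fun (η : Nat) => Nat) e (fun (τ : Nat) => fun (σ : Nat) => succ σ) x) 0 0)) 5
  ~> fun (z : Type0) => Vec (Eq Nat 0 ((fun (b : Nat) => fun (q : Nat) => elimNat (fun (β : Nat) => Nat) q (fun (x : Nat) => fun (e : Nat) => succ e) b) 0 0)) 5
  ~> fun (z : Type0) => Vec (Eq Nat 0 ((fun (b : Nat) => elimNat (fun (q : Nat) => Nat) b (fun (β : Nat) => fun (x : Nat) => succ x) 0) 0)) 5
  ~> fun (z : Type0) => Vec (Eq Nat 0 (elimNat (fun (b : Nat) => Nat) 0 (fun (q : Nat) => fun (β : Nat) => succ β) 0)) 5
  ~> fun (z : Type0) => Vec (Eq Nat 0 0) 5
the term's type:
  Type0 -> Type0


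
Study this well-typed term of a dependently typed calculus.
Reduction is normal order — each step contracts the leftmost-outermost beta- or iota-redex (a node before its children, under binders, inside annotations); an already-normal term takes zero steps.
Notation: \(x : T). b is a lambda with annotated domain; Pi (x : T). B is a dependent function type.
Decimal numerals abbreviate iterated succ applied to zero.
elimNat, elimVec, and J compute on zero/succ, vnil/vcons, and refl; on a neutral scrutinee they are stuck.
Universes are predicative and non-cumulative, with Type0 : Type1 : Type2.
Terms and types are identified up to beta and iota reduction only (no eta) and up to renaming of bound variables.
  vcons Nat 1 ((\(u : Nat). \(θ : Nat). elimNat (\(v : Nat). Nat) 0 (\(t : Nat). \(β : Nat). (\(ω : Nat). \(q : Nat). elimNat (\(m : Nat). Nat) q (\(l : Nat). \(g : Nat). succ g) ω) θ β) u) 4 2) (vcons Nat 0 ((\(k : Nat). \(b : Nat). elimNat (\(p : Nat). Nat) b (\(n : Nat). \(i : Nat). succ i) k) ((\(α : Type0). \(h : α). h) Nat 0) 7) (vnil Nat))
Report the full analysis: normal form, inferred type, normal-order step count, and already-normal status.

resulting normal form:
  vcons Nat 1 8 (vcons Nat 0 7 (vnil Nat))
type:
  Vec Nat 2
reduction steps (normal order): 56
term was already normal: no
first redex: a beta-redex


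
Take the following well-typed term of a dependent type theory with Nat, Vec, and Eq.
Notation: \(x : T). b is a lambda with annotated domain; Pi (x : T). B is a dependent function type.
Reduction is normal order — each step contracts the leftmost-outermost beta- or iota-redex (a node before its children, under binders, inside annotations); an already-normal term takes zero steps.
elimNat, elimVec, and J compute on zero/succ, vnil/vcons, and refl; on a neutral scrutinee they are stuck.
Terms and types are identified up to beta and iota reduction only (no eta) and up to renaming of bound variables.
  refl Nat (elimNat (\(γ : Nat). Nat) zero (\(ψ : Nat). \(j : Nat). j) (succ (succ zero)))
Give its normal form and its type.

reduced normal form:
  refl Nat zero
type:
  Eq Nat zero zero


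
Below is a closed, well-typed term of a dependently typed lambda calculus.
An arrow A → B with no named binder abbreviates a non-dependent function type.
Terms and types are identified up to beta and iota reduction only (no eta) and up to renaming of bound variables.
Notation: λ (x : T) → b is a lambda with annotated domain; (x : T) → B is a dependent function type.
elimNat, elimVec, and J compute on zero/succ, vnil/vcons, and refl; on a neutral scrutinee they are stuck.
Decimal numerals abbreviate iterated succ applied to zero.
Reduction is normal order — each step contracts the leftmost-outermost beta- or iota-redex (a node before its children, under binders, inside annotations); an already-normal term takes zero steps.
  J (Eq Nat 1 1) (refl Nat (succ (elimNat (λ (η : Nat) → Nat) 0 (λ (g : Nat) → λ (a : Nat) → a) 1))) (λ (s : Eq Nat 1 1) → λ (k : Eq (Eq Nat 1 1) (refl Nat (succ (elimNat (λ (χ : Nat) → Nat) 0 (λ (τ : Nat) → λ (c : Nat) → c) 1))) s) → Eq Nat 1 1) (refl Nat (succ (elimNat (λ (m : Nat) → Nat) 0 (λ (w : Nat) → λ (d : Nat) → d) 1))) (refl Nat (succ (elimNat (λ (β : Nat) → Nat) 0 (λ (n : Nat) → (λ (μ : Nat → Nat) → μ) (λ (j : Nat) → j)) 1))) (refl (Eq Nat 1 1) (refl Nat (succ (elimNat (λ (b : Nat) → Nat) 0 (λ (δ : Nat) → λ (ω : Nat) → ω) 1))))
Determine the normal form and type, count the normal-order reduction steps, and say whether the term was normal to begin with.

resulting normal form:
  refl Nat 1
type:
  Eq Nat 1 1
steps to reach normal form (normal order): 5
started in normal form: no
first contracted redex: a J iota-redex


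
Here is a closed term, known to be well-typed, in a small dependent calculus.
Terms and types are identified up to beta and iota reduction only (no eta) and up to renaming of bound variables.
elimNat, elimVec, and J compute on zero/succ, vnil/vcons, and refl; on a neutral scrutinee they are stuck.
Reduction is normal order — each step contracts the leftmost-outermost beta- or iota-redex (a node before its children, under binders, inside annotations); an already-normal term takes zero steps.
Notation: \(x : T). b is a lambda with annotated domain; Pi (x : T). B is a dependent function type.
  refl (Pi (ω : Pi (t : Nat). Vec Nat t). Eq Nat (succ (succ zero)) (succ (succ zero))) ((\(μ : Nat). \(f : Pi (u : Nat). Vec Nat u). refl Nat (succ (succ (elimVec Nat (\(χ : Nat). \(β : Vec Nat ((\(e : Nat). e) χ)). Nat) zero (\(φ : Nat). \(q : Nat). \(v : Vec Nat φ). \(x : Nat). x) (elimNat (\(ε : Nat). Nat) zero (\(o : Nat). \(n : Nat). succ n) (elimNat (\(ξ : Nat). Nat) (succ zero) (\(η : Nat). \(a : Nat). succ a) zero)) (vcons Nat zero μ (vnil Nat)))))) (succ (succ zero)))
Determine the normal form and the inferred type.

reduced normal form:
  refl (Pi (ω : Pi (t : Nat). Vec Nat t). Eq Nat (succ (succ zero)) (succ (succ zero))) (\(μ : Pi (f : Nat). Vec Nat f). refl Nat (succ (succ zero)))
the term's type:
  Eq (Pi (ω : Pi (t : Nat). Vec Nat t). Eq Nat (succ (succ zero)) (succ (succ zero))) (\(μ : Pi (f : Nat). Vec Nat f). refl Nat (succ (succ zero))) (\(u : Pi (χ : Nat). Vec Nat χ). refl Nat (succ (succ zero)))


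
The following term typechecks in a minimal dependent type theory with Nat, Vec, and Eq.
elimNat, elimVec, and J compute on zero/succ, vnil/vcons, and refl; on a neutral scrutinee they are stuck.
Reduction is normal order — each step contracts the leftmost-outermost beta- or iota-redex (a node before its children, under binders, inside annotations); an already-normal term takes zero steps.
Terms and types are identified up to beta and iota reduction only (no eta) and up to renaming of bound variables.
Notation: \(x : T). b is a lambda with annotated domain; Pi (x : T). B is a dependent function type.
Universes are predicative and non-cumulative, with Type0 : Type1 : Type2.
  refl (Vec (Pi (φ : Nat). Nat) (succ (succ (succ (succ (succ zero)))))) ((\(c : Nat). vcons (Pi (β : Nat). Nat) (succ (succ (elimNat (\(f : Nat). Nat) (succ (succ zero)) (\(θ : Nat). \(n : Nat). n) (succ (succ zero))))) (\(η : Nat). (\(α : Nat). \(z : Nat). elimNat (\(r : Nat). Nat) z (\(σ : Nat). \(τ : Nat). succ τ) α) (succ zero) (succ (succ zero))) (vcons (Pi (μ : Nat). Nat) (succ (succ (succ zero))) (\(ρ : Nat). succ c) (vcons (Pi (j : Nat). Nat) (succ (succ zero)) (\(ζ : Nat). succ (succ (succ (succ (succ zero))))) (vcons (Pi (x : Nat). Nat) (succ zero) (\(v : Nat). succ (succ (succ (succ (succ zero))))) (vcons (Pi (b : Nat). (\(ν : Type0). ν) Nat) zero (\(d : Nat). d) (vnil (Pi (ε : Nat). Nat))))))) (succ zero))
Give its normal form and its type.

reduced normal form:
  refl (Vec (Pi (φ : Nat). Nat) (succ (succ (succ (succ (succ zero)))))) (vcons (Pi (c : Nat). Nat) (succ (succ (succ (succ zero)))) (\(β : Nat). succ (succ (succ zero))) (vcons (Pi (f : Nat). Nat) (succ (succ (succ zero))) (\(θ : Nat). succ (succ zero)) (vcons (Pi (n : Nat). Nat) (succ (succ zero)) (\(η : Nat). succ (succ (succ (succ (succ zero))))) (vcons (Pi (α : Nat). Nat) (succ zero) (\(z : Nat). succ (succ (succ (succ (succ zero))))) (vcons (Pi (r : Nat). Nat) zero (\(σ : Nat). σ) (vnil (Pi (τ : Nat). Nat)))))))
type:
  Eq (Vec (Pi (φ : Nat). Nat) (succ (succ (succ (succ (succ zero)))))) (vcons (Pi (c : Nat). Nat) (succ (succ (succ (succ zero)))) (\(β : Nat). succ (succ (succ zero))) (vcons (Pi (f : Nat). Nat) (succ (succ (succ zero))) (\(θ : Nat). succ (succ zero)) (vcons (Pi (n : Nat). Nat) (succ (succ zero)) (\(η : Nat). succ (succ (succ (succ (succ zero))))) (vcons (Pi (α : Nat). Nat) (succ zero) (\(z : Nat). succ (succ (succ (succ (succ zero))))) (vcons (Pi (r : Nat). Nat) zero (\(σ : Nat). σ) (vnil (Pi (τ : Nat). Nat))))))) (vcons (Pi (μ : Nat). Nat) (succ (succ (succ (succ zero)))) (\(ρ : Nat). succ (succ (succ zero))) (vcons (Pi (j : Nat). Nat) (succ (succ (succ zero))) (\(ζ : Nat). succ (succ zero)) (vcons (Pi (x : Nat). Nat) (succ (succ zero)) (\(v : Nat). succ (succ (succ (succ (succ zero))))) (vcons (Pi (b : Nat). Nat) (succ zero) (\(ν : Nat). succ (succ (succ (succ (succ zero))))) (vcons (Pi (d : Nat). Nat) zero (\(ε : Nat). ε) (vnil (Pi (δ : Nat). Nat)))))))
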